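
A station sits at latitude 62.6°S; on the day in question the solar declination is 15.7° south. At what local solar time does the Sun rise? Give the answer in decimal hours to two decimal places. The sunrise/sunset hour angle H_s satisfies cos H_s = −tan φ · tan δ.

3.81 h

cos H_s = −tan(-62.6°) · tan(-15.7°) = -0.5423, so H_s = arccos(-0.5423) = 122.84°.
Sunrise is at 12 − H_s/15 = 12 − 8.189 = 3.811 h local solar time.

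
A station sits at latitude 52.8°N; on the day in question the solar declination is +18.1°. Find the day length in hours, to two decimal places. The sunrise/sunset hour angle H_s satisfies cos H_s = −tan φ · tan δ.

15.40 hours

−tan φ tan δ = −(1.3175)(0.3269) = -0.4307; H_s = arccos(-0.4307) = 115.51°.
Day length = 2 H_s / 15° h⁻¹ = 231.02° / 15 = 15.401 h.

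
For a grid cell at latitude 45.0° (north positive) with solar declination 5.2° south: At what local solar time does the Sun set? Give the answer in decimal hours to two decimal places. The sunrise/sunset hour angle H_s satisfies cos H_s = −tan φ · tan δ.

The sunset hour angle satisfies cos H_s = −tan φ tan δ = 0.0910, giving H_s = 84.78°.
Sunset is at 12 + H_s/15 = 12 + 5.652 = 17.652 h local solar time.

17.65 h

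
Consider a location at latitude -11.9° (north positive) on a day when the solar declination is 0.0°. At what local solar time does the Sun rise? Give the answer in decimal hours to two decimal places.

cos H_s = −tan(-11.9°) · tan(0.0°) = 0.0000, so H_s = arccos(0.0000) = 90.00°.
Sunrise is at 12 − H_s/15 = 12 − 6.000 = 6.000 h local solar time.

6.00 h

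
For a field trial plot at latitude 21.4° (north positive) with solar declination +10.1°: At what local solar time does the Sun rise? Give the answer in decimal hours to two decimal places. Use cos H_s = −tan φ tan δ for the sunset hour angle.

5.73 h

−tan φ tan δ = −(0.3919)(0.1781) = -0.0698; H_s = arccos(-0.0698) = 94.00°.
Sunrise is at 12 − H_s/15 = 12 − 6.267 = 5.733 h local solar time.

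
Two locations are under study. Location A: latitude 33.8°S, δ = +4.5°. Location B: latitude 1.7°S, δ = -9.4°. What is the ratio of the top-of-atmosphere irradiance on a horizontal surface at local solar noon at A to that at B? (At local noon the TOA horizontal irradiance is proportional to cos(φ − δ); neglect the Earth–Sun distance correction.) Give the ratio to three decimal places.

A: cos θ_z = cos(-33.8° − (4.5°)) = 0.7848.
B: cos θ_z = cos(-1.7° − (-9.4°)) = 0.9910.
Ratio A/B = 0.7848 / 0.9910 = 0.7919.

0.792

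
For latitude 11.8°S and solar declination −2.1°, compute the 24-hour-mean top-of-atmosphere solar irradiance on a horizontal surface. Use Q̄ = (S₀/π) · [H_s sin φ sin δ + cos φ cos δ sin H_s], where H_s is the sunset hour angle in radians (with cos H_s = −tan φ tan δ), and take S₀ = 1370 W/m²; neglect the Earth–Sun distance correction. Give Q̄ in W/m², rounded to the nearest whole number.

cos H_s = −tan(-11.8°) · tan(-2.1°) = -0.0077, so H_s = arccos(-0.0077) = 90.44°. In radians, H_s = 1.5785.
H_s sin φ sin δ = 1.5785 × -0.2045 × -0.0366 = 0.0118.
cos φ cos δ sin H_s = 0.9789 × 0.9993 × 1.0000 = 0.9782.
Q̄ = (1370/π) × (0.0118 + 0.9782) = 436.08 × 0.9900 = 431.72 W/m².

432 W/m²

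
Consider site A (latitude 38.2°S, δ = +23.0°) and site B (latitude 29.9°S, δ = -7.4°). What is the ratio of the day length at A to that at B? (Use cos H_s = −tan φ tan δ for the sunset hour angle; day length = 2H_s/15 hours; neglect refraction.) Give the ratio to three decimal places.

0.748

A: H_s = arccos(−tan -38.2° · tan 23.0°) = 70.49°, so 2H_s/15 = 9.3987 h.
B: H_s = arccos(−tan -29.9° · tan -7.4°) = 94.28°, so 2H_s/15 = 12.5707 h.
Ratio A/B = 9.3987 / 12.5707 = 0.7477.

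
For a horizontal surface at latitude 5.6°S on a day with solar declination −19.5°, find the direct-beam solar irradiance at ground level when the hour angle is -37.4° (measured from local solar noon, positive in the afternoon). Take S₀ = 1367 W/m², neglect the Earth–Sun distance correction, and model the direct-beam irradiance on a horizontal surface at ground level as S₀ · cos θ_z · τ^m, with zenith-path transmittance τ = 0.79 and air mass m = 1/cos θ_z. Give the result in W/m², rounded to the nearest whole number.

785 W/m²

With φ = -5.6°, δ = -19.5°, H = -37.40°: sin φ sin δ = 0.0326, cos φ cos δ cos H = 0.7453, so cos θ_z = 0.7779.
Air mass m = 1/cos θ_z = 1/0.7779 = 1.286; τ^m = 0.79^1.286 = 0.7385.
Surface direct beam = 1367 × 0.7779 × 0.7385 = 785.31 W/m².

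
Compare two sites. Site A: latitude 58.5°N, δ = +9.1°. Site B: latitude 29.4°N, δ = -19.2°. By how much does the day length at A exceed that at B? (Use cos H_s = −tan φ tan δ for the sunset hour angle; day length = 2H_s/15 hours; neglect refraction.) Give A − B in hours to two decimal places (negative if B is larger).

+3.53 h

A: H_s = arccos(−tan 58.5° · tan 9.1°) = 105.15°, so 2H_s/15 = 14.0200 h.
B: H_s = arccos(−tan 29.4° · tan -19.2°) = 78.68°, so 2H_s/15 = 10.4907 h.
A − B = 14.0200 − 10.4907 = 3.5293 h.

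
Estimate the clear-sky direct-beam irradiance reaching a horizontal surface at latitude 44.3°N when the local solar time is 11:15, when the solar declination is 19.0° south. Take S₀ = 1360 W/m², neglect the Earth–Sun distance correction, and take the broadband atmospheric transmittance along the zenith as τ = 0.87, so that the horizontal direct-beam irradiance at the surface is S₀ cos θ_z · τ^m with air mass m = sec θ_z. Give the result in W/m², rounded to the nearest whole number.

Hour angle H = 15° × (11.25 − 12) = -11.25°.
With φ = 44.3°, δ = -19.0°, H = -11.25°: sin φ sin δ = -0.2274, cos φ cos δ cos H = 0.6637, so cos θ_z = 0.4363.
Air mass m = 1/cos θ_z = 1/0.4363 = 2.292; τ^m = 0.87^2.292 = 0.7267.
Surface direct beam = 1360 × 0.4363 × 0.7267 = 431.20 W/m².

431 W/m²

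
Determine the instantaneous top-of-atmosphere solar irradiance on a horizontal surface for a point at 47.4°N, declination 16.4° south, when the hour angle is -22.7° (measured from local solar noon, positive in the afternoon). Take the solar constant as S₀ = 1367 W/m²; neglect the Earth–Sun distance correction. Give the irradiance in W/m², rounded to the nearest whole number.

535 W/m²

cos θ_z = sin φ sin δ + cos φ cos δ cos H = (0.7361)(-0.2823) + (0.6769)(0.9593)(0.9225) = 0.3912.
Top-of-atmosphere irradiance = S₀ cos θ_z = 1367 × 0.3912 = 534.77 W/m².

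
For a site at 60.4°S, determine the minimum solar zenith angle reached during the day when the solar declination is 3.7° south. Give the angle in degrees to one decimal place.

At local solar noon the hour angle is zero, so the zenith angle is |φ − δ| = |-60.4° − (-3.7°)| = 56.7°.

56.7°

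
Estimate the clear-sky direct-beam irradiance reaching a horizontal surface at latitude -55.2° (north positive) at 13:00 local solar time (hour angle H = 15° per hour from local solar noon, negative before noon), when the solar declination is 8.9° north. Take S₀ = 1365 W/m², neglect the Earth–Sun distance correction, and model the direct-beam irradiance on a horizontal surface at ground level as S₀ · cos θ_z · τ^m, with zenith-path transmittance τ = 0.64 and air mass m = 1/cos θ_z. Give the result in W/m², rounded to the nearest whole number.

Hour angle H = 15° × (13 − 12) = 15.00°.
cos θ_z = sin(-55.2°) sin(8.9°) + cos(-55.2°) cos(8.9°) cos(15.00°) = -0.1270 + 0.5446 = 0.4176.
Air mass m = 1/cos θ_z = 1/0.4176 = 2.395; τ^m = 0.64^2.395 = 0.3434.
Surface direct beam = 1365 × 0.4176 × 0.3434 = 195.75 W/m².

196 W/m²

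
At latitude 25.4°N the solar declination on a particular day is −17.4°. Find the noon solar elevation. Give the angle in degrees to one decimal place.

47.2°

At local solar noon the hour angle is zero, so the elevation is 90° − |φ − δ| = 90° − |25.4° − (-17.4°)| = 90° − 42.8° = 47.2°.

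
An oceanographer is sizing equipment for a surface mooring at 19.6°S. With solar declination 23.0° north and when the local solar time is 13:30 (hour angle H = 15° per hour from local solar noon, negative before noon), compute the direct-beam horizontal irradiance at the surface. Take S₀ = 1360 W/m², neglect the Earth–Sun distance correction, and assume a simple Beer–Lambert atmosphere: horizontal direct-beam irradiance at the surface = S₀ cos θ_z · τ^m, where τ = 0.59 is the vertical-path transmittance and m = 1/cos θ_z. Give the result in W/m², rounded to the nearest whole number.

Hour angle H = 15° × (13.5 − 12) = 22.50°.
cos θ_z = sin φ sin δ + cos φ cos δ cos H = (-0.3355)(0.3907) + (0.9421)(0.9205)(0.9239) = 0.6701.
Air mass m = 1/cos θ_z = 1/0.6701 = 1.492; τ^m = 0.59^1.492 = 0.4551.
Surface direct beam = 1360 × 0.6701 × 0.4551 = 414.75 W/m².

415 W/m²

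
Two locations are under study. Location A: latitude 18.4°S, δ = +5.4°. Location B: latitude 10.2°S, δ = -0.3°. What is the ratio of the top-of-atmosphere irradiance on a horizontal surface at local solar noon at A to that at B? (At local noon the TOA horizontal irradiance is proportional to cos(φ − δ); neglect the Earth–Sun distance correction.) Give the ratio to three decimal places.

0.929

A: cos θ_z = cos(-18.4° − (5.4°)) = 0.9150.
B: cos θ_z = cos(-10.2° − (-0.3°)) = 0.9851.
Ratio A/B = 0.9150 / 0.9851 = 0.9288.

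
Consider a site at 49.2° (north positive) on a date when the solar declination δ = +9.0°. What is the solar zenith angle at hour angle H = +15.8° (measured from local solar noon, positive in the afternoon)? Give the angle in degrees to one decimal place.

42.3°

cos θ_z = sin φ sin δ + cos φ cos δ cos H = (0.7570)(0.1564) + (0.6534)(0.9877)(0.9622) = 0.7394.
θ_z = arccos(0.7394) = 42.32°.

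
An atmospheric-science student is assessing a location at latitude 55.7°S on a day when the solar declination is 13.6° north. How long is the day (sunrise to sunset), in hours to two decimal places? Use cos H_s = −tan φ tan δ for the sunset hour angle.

cos H_s = −tan(-55.7°) · tan(13.6°) = 0.3546, so H_s = arccos(0.3546) = 69.23°.
Day length = 2 H_s / 15° h⁻¹ = 138.46° / 15 = 9.231 h.

9.23 hours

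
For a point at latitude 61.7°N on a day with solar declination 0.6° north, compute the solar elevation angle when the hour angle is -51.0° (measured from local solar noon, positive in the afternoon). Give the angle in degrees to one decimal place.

cos θ_z = sin φ sin δ + cos φ cos δ cos H = (0.8805)(0.0105) + (0.4741)(0.9999)(0.6293) = 0.3076.
θ_z = arccos(0.3076) = 72.09°, so the elevation is 90° − 72.09° = 17.91°.

17.9°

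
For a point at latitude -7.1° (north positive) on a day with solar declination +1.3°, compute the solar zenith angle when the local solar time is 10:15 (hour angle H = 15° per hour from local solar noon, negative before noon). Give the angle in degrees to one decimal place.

Hour angle H = 15° × (10.25 − 12) = -26.25°.
With φ = -7.1°, δ = 1.3°, H = -26.25°: sin φ sin δ = -0.0028, cos φ cos δ cos H = 0.8898, so cos θ_z = 0.8870.
θ_z = arccos(0.8870) = 27.50°.

27.5°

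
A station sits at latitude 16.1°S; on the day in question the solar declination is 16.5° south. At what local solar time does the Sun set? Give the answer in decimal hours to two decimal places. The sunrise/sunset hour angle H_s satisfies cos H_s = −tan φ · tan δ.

−tan φ tan δ = −(-0.2886)(-0.2962) = -0.0855; H_s = arccos(-0.0855) = 94.90°.
Sunset is at 12 + H_s/15 = 12 + 6.327 = 18.327 h local solar time.

18.33 h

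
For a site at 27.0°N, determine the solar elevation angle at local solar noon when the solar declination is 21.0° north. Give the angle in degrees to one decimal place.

At local solar noon the hour angle is zero, so the elevation is 90° − |φ − δ| = 90° − |27.0° − (21.0°)| = 90° − 6.0° = 84.0°.

84.0°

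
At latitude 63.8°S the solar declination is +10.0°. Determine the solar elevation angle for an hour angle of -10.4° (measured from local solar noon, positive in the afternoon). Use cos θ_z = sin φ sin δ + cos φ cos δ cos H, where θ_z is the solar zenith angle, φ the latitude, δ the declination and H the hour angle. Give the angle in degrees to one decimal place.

15.8°

With φ = -63.8°, δ = 10.0°, H = -10.40°: sin φ sin δ = -0.1558, cos φ cos δ cos H = 0.4277, so cos θ_z = 0.2719.
θ_z = arccos(0.2719) = 74.22°, so the elevation is 90° − 74.22° = 15.78°.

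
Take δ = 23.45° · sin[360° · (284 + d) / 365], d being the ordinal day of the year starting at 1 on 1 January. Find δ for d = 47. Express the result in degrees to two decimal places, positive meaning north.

-12.95°

360 × (284 + 47) / 365 = 326.466°; sin(326.466°) = -0.5524.
δ = 23.45 × -0.5524 = -12.954° ≈ -12.95°.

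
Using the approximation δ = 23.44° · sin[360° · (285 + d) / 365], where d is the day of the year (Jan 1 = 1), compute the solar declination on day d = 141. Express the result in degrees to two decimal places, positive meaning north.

+20.33°

360 × (285 + 141) / 365 = 420.164°; sin(420.164°) = 0.8675.
δ = 23.44 × 0.8675 = 20.334° ≈ +20.33°.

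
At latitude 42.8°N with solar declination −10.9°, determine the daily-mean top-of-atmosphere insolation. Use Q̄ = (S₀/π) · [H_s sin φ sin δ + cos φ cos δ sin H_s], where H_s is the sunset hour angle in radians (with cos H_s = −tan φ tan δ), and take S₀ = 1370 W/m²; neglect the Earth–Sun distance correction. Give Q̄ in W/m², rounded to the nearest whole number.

The sunset hour angle satisfies cos H_s = −tan φ tan δ = 0.1783, giving H_s = 79.73°. In radians, H_s = 1.3916.
H_s sin φ sin δ = 1.3916 × 0.6794 × -0.1891 = -0.1788.
cos φ cos δ sin H_s = 0.7337 × 0.9820 × 0.9840 = 0.7090.
Q̄ = (1370/π) × (-0.1788 + 0.7090) = 436.08 × 0.5302 = 231.21 W/m².

231 W/m²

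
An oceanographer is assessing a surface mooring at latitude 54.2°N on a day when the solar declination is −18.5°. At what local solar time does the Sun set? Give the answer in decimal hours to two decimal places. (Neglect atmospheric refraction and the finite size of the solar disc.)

16.16 h

−tan φ tan δ = −(1.3865)(-0.3346) = 0.4639; H_s = arccos(0.4639) = 62.36°.
Sunset is at 12 + H_s/15 = 12 + 4.157 = 16.157 h local solar time.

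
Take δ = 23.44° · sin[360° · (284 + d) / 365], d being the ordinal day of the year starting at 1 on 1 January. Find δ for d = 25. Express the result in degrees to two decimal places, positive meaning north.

360 × (284 + 25) / 365 = 304.767°; sin(304.767°) = -0.8215.
δ = 23.44 × -0.8215 = -19.256° ≈ -19.26°.

-19.26°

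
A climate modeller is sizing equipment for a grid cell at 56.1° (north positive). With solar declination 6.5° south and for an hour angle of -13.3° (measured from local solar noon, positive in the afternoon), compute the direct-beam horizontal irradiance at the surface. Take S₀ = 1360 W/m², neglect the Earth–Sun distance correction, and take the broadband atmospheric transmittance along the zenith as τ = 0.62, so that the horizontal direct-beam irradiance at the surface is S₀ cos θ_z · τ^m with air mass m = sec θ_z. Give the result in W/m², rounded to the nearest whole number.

With φ = 56.1°, δ = -6.5°, H = -13.30°: sin φ sin δ = -0.0940, cos φ cos δ cos H = 0.5393, so cos θ_z = 0.4453.
Air mass m = 1/cos θ_z = 1/0.4453 = 2.246; τ^m = 0.62^2.246 = 0.3418.
Surface direct beam = 1360 × 0.4453 × 0.3418 = 207.00 W/m².

207 W/m²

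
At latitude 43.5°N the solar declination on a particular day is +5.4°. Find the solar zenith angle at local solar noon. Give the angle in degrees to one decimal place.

At local solar noon the hour angle is zero, so the zenith angle is |φ − δ| = |43.5° − (5.4°)| = 38.1°.

38.1°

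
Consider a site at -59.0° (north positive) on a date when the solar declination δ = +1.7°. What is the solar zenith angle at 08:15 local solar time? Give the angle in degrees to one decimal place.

Hour angle H = 15° × (8.25 − 12) = -56.25°.
cos θ_z = sin φ sin δ + cos φ cos δ cos H = (-0.8572)(0.0297) + (0.5150)(0.9996)(0.5556) = 0.2606.
θ_z = arccos(0.2606) = 74.89°.

74.9°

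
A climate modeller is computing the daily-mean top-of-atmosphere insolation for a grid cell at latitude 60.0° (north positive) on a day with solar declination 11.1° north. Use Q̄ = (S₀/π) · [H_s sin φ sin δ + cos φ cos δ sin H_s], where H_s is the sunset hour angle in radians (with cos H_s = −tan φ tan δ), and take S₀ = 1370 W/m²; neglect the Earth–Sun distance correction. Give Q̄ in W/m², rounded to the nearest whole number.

341 W/m²

−tan φ tan δ = −(1.7321)(0.1962) = -0.3398; H_s = arccos(-0.3398) = 109.86°. In radians, H_s = 1.9174.
H_s sin φ sin δ = 1.9174 × 0.8660 × 0.1925 = 0.3196.
cos φ cos δ sin H_s = 0.5000 × 0.9813 × 0.9405 = 0.4615.
Q̄ = (1370/π) × (0.3196 + 0.4615) = 436.08 × 0.7811 = 340.62 W/m².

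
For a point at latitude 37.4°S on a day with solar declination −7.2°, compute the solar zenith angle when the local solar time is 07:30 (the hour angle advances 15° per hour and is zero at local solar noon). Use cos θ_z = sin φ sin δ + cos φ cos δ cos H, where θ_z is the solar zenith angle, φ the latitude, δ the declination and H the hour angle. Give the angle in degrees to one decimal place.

Hour angle H = 15° × (7.5 − 12) = -67.50°.
cos θ_z = sin φ sin δ + cos φ cos δ cos H = (-0.6074)(-0.1253) + (0.7944)(0.9921)(0.3827) = 0.3777.
θ_z = arccos(0.3777) = 67.81°.

67.8°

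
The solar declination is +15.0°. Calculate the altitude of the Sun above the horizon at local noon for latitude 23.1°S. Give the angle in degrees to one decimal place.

51.9°

At local solar noon the hour angle is zero, so the elevation is 90° − |φ − δ| = 90° − |-23.1° − (15.0°)| = 90° − 38.1° = 51.9°.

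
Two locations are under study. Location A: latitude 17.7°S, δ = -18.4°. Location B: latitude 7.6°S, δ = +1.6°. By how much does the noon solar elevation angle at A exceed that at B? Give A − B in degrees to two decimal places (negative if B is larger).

+8.50°

A: 90° − |-17.7 − (-18.4)| = 89.30°.
B: 90° − |-7.6 − (1.6)| = 80.80°.
A − B = 89.30 − 80.80 = 8.50°.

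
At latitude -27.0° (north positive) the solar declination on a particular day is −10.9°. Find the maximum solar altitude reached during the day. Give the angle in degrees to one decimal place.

73.9°

At local solar noon the hour angle is zero, so the elevation is 90° − |φ − δ| = 90° − |-27.0° − (-10.9°)| = 90° − 16.1° = 73.9°.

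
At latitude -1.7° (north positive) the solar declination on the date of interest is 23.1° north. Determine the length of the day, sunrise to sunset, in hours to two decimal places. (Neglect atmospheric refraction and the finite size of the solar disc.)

11.90 hours

cos H_s = −tan(-1.7°) · tan(23.1°) = 0.0127, so H_s = arccos(0.0127) = 89.27°.
Day length = 2 H_s / 15° h⁻¹ = 178.54° / 15 = 11.903 h.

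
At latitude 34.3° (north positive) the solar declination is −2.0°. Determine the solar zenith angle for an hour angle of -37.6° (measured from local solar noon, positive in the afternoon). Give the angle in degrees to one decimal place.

50.6°

With φ = 34.3°, δ = -2.0°, H = -37.60°: sin φ sin δ = -0.0197, cos φ cos δ cos H = 0.6541, so cos θ_z = 0.6344.
θ_z = arccos(0.6344) = 50.62°.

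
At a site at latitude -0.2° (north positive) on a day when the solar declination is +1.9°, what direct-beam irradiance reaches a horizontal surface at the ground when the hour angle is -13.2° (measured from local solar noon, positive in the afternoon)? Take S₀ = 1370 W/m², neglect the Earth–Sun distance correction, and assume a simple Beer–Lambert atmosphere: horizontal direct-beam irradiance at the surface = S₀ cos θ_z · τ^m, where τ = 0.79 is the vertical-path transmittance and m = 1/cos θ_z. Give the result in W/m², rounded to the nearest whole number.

With φ = -0.2°, δ = 1.9°, H = -13.20°: sin φ sin δ = -0.0001, cos φ cos δ cos H = 0.9730, so cos θ_z = 0.9729.
Air mass m = 1/cos θ_z = 1/0.9729 = 1.028; τ^m = 0.79^1.028 = 0.7848.
Surface direct beam = 1370 × 0.9729 × 0.7848 = 1046.04 W/m².

1046 W/m²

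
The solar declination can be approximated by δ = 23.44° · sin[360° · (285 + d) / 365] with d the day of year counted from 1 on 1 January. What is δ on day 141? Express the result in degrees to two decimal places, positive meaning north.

360 × (285 + 141) / 365 = 420.164°; sin(420.164°) = 0.8675.
δ = 23.44 × 0.8675 = 20.334° ≈ +20.33°.

+20.33°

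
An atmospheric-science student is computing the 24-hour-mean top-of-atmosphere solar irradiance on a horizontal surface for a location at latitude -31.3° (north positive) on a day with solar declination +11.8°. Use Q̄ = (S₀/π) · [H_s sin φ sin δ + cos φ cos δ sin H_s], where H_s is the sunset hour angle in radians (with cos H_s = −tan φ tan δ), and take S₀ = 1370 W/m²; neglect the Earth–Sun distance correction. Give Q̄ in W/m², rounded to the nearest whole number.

cos H_s = −tan(-31.3°) · tan(11.8°) = 0.1270, so H_s = arccos(0.1270) = 82.70°. In radians, H_s = 1.4434.
H_s sin φ sin δ = 1.4434 × -0.5195 × 0.2045 = -0.1533.
cos φ cos δ sin H_s = 0.8545 × 0.9789 × 0.9919 = 0.8297.
Q̄ = (1370/π) × (-0.1533 + 0.8297) = 436.08 × 0.6764 = 294.96 W/m².

295 W/m²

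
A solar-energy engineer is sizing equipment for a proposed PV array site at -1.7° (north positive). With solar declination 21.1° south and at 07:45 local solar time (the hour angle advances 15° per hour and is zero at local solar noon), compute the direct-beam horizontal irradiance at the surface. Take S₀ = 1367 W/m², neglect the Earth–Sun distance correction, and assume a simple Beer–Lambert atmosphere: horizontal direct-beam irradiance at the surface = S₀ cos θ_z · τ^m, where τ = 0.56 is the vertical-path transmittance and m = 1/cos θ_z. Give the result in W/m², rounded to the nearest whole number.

147 W/m²

Hour angle H = 15° × (7.75 − 12) = -63.75°.
With φ = -1.7°, δ = -21.1°, H = -63.75°: sin φ sin δ = 0.0107, cos φ cos δ cos H = 0.4125, so cos θ_z = 0.4232.
Air mass m = 1/cos θ_z = 1/0.4232 = 2.363; τ^m = 0.56^2.363 = 0.2541.
Surface direct beam = 1367 × 0.4232 × 0.2541 = 147.00 W/m².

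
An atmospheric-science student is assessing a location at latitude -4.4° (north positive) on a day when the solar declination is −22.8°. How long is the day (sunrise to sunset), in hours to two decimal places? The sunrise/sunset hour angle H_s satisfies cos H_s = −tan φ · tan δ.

12.25 hours

cos H_s = −tan(-4.4°) · tan(-22.8°) = -0.0323, so H_s = arccos(-0.0323) = 91.85°.
Day length = 2 H_s / 15° h⁻¹ = 183.70° / 15 = 12.247 h.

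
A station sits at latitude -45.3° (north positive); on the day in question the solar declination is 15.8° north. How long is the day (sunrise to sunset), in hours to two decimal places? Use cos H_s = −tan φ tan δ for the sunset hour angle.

9.78 hours

−tan φ tan δ = −(-1.0105)(0.2830) = 0.2860; H_s = arccos(0.2860) = 73.38°.
Day length = 2 H_s / 15° h⁻¹ = 146.76° / 15 = 9.784 h.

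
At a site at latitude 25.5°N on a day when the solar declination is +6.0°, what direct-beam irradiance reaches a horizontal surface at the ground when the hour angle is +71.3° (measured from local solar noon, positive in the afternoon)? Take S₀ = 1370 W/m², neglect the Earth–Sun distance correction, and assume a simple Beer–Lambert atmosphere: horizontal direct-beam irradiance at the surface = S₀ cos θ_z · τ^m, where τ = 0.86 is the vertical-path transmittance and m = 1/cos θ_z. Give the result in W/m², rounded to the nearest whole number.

290 W/m²

With φ = 25.5°, δ = 6.0°, H = 71.30°: sin φ sin δ = 0.0450, cos φ cos δ cos H = 0.2878, so cos θ_z = 0.3328.
Air mass m = 1/cos θ_z = 1/0.3328 = 3.005; τ^m = 0.86^3.005 = 0.6356.
Surface direct beam = 1370 × 0.3328 × 0.6356 = 289.79 W/m².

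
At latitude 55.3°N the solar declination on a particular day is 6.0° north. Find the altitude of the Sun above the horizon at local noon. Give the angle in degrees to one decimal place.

At local solar noon the hour angle is zero, so the elevation is 90° − |φ − δ| = 90° − |55.3° − (6.0°)| = 90° − 49.3° = 40.7°.

40.7°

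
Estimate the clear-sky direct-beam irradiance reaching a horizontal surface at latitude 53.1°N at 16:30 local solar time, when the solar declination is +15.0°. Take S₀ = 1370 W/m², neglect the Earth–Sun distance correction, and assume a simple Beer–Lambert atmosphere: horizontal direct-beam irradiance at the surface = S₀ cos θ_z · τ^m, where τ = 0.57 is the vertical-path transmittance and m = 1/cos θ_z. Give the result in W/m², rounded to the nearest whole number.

158 W/m²

Hour angle H = 15° × (16.5 − 12) = 67.50°.
cos θ_z = sin(53.1°) sin(15.0°) + cos(53.1°) cos(15.0°) cos(67.50°) = 0.2070 + 0.2219 = 0.4289.
Air mass m = 1/cos θ_z = 1/0.4289 = 2.332; τ^m = 0.57^2.332 = 0.2696.
Surface direct beam = 1370 × 0.4289 × 0.2696 = 158.42 W/m².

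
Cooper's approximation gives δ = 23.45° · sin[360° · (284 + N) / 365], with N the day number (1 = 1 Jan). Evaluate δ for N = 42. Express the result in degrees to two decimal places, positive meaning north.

360 × (284 + 42) / 365 = 321.534°; sin(321.534°) = -0.6221.
δ = 23.45 × -0.6221 = -14.588° ≈ -14.59°.

-14.59°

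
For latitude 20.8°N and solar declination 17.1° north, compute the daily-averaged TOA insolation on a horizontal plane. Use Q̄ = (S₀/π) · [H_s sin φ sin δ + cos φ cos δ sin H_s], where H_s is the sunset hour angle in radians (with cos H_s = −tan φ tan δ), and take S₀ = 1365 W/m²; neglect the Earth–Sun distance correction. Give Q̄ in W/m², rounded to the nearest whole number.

cos H_s = −tan(20.8°) · tan(17.1°) = -0.1169, so H_s = arccos(-0.1169) = 96.71°. In radians, H_s = 1.6879.
H_s sin φ sin δ = 1.6879 × 0.3551 × 0.2940 = 0.1762.
cos φ cos δ sin H_s = 0.9348 × 0.9558 × 0.9932 = 0.8874.
Q̄ = (1365/π) × (0.1762 + 0.8874) = 434.49 × 1.0636 = 462.12 W/m².

462 W/m²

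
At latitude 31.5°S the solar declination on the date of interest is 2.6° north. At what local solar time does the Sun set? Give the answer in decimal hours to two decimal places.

cos H_s = −tan(-31.5°) · tan(2.6°) = 0.0278, so H_s = arccos(0.0278) = 88.41°.
Sunset is at 12 + H_s/15 = 12 + 5.894 = 17.894 h local solar time.

17.89 h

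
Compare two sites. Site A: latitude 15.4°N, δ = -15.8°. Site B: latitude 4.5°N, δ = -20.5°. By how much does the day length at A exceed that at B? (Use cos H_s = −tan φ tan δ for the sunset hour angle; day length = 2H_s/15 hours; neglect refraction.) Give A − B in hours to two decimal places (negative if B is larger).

A: H_s = arccos(−tan 15.4° · tan -15.8°) = 85.53°, so 2H_s/15 = 11.4040 h.
B: H_s = arccos(−tan 4.5° · tan -20.5°) = 88.31°, so 2H_s/15 = 11.7747 h.
A − B = 11.4040 − 11.7747 = -0.3707 h.

-0.37 h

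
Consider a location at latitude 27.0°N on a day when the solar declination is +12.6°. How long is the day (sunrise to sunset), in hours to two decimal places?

12.87 hours

The sunset hour angle satisfies cos H_s = −tan φ tan δ = -0.1139, giving H_s = 96.54°.
Day length = 2 H_s / 15° h⁻¹ = 193.08° / 15 = 12.872 h.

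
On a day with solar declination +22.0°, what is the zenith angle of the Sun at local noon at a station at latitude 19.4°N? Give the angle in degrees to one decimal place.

At local solar noon the hour angle is zero, so the zenith angle is |φ − δ| = |19.4° − (22.0°)| = 2.6°.

2.6°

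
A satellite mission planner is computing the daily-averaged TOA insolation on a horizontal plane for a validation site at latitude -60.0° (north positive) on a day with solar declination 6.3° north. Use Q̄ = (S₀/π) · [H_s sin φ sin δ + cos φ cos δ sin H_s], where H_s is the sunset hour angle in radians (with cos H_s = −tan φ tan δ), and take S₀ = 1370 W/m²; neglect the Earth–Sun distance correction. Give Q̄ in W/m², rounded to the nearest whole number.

−tan φ tan δ = −(-1.7321)(0.1104) = 0.1912; H_s = arccos(0.1912) = 78.98°. In radians, H_s = 1.3785.
H_s sin φ sin δ = 1.3785 × -0.8660 × 0.1097 = -0.1310.
cos φ cos δ sin H_s = 0.5000 × 0.9940 × 0.9816 = 0.4879.
Q̄ = (1370/π) × (-0.1310 + 0.4879) = 436.08 × 0.3569 = 155.64 W/m².

156 W/m²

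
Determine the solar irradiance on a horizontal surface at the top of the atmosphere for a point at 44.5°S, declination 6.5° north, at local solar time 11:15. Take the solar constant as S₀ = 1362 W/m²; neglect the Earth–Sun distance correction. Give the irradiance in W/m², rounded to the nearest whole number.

Hour angle H = 15° × (11.25 − 12) = -11.25°.
cos θ_z = sin(-44.5°) sin(6.5°) + cos(-44.5°) cos(6.5°) cos(-11.25°) = -0.0793 + 0.6950 = 0.6157.
Top-of-atmosphere irradiance = S₀ cos θ_z = 1362 × 0.6157 = 838.58 W/m².

839 W/m²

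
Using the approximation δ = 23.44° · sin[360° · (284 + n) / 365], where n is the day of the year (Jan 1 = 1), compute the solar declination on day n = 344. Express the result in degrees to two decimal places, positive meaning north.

-23.04°

360 × (284 + 344) / 365 = 619.397°; sin(619.397°) = -0.9829.
δ = 23.44 × -0.9829 = -23.039° ≈ -23.04°.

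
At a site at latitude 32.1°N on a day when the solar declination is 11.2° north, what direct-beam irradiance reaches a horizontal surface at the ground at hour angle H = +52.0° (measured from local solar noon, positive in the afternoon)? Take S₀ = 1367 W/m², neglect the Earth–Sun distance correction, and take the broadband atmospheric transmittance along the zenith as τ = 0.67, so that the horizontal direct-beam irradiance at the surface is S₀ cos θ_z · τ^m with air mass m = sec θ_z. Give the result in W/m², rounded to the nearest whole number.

cos θ_z = sin(32.1°) sin(11.2°) + cos(32.1°) cos(11.2°) cos(52.00°) = 0.1032 + 0.5116 = 0.6148.
Air mass m = 1/cos θ_z = 1/0.6148 = 1.627; τ^m = 0.67^1.627 = 0.5212.
Surface direct beam = 1367 × 0.6148 × 0.5212 = 438.03 W/m².

438 W/m²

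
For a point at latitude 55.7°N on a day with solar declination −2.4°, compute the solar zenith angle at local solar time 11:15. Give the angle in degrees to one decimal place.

58.8°

Hour angle H = 15° × (11.25 − 12) = -11.25°.
With φ = 55.7°, δ = -2.4°, H = -11.25°: sin φ sin δ = -0.0346, cos φ cos δ cos H = 0.5522, so cos θ_z = 0.5176.
θ_z = arccos(0.5176) = 58.83°.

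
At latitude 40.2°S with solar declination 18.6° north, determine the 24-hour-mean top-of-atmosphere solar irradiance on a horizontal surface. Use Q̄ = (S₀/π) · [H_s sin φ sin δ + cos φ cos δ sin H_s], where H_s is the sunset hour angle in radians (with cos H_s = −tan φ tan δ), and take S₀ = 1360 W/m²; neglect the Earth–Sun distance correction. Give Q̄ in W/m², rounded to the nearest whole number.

cos H_s = −tan(-40.2°) · tan(18.6°) = 0.2844, so H_s = arccos(0.2844) = 73.48°. In radians, H_s = 1.2825.
H_s sin φ sin δ = 1.2825 × -0.6455 × 0.3190 = -0.2641.
cos φ cos δ sin H_s = 0.7638 × 0.9478 × 0.9587 = 0.6940.
Q̄ = (1360/π) × (-0.2641 + 0.6940) = 432.90 × 0.4299 = 186.10 W/m².

186 W/m²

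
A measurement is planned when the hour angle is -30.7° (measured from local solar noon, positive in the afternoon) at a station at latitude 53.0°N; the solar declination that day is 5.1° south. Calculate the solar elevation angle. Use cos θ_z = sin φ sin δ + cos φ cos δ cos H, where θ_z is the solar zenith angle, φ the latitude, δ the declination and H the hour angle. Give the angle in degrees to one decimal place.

cos θ_z = sin(53.0°) sin(-5.1°) + cos(53.0°) cos(-5.1°) cos(-30.70°) = -0.0710 + 0.5154 = 0.4444.
θ_z = arccos(0.4444) = 63.62°, so the elevation is 90° − 63.62° = 26.38°.

26.4°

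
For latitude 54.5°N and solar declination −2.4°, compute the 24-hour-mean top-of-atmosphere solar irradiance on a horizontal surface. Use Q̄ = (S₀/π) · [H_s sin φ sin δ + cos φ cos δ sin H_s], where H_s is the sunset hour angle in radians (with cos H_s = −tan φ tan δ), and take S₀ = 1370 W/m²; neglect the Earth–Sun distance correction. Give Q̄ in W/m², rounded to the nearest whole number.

230 W/m²

−tan φ tan δ = −(1.4019)(-0.0419) = 0.0587; H_s = arccos(0.0587) = 86.63°. In radians, H_s = 1.5120.
H_s sin φ sin δ = 1.5120 × 0.8141 × -0.0419 = -0.0516.
cos φ cos δ sin H_s = 0.5807 × 0.9991 × 0.9983 = 0.5792.
Q̄ = (1370/π) × (-0.0516 + 0.5792) = 436.08 × 0.5276 = 230.08 W/m².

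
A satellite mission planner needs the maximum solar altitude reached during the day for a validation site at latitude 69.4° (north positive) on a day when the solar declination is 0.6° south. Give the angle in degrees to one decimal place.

20.0°

At local solar noon the hour angle is zero, so the elevation is 90° − |φ − δ| = 90° − |69.4° − (-0.6°)| = 90° − 70.0° = 20.0°.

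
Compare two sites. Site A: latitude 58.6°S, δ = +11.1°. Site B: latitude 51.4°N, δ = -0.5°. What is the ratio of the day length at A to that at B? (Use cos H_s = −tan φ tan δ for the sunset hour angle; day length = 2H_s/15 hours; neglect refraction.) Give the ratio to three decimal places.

A: H_s = arccos(−tan -58.6° · tan 11.1°) = 71.25°, so 2H_s/15 = 9.5000 h.
B: H_s = arccos(−tan 51.4° · tan -0.5°) = 89.37°, so 2H_s/15 = 11.9160 h.
Ratio A/B = 9.5000 / 11.9160 = 0.7972.

0.797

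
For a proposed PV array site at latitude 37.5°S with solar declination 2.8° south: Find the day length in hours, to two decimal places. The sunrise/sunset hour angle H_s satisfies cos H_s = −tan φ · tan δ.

cos H_s = −tan(-37.5°) · tan(-2.8°) = -0.0375, so H_s = arccos(-0.0375) = 92.15°.
Day length = 2 H_s / 15° h⁻¹ = 184.30° / 15 = 12.287 h.

12.29 hours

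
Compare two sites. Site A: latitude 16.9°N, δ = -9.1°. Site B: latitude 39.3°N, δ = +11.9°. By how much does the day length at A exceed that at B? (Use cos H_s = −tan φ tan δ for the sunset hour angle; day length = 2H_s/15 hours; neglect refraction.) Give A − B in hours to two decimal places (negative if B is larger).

A: H_s = arccos(−tan 16.9° · tan -9.1°) = 87.21°, so 2H_s/15 = 11.6280 h.
B: H_s = arccos(−tan 39.3° · tan 11.9°) = 99.93°, so 2H_s/15 = 13.3240 h.
A − B = 11.6280 − 13.3240 = -1.6960 h.

-1.70 h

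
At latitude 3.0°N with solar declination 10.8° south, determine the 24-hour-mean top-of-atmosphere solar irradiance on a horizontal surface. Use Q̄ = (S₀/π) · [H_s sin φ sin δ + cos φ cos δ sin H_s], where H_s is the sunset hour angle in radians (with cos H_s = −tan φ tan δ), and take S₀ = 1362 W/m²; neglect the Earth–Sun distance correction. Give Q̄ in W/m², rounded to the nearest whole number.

−tan φ tan δ = −(0.0524)(-0.1908) = 0.0100; H_s = arccos(0.0100) = 89.43°. In radians, H_s = 1.5608.
H_s sin φ sin δ = 1.5608 × 0.0523 × -0.1874 = -0.0153.
cos φ cos δ sin H_s = 0.9986 × 0.9823 × 1.0000 = 0.9809.
Q̄ = (1362/π) × (-0.0153 + 0.9809) = 433.54 × 0.9656 = 418.63 W/m².

419 W/m²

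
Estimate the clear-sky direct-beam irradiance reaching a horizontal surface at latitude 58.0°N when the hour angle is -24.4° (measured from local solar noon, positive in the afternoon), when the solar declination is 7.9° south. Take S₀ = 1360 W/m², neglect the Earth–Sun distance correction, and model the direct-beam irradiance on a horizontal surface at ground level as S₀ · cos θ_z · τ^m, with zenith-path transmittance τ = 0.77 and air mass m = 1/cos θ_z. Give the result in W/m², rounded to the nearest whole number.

239 W/m²

cos θ_z = sin φ sin δ + cos φ cos δ cos H = (0.8480)(-0.1374) + (0.5299)(0.9905)(0.9107) = 0.3615.
Air mass m = 1/cos θ_z = 1/0.3615 = 2.766; τ^m = 0.77^2.766 = 0.4853.
Surface direct beam = 1360 × 0.3615 × 0.4853 = 238.59 W/m².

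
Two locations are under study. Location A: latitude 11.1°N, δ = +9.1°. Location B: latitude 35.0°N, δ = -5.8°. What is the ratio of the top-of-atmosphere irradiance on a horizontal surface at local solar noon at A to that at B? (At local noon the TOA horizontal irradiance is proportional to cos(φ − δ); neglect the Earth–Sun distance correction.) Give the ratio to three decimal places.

A: cos θ_z = cos(11.1° − (9.1°)) = 0.9994.
B: cos θ_z = cos(35.0° − (-5.8°)) = 0.7570.
Ratio A/B = 0.9994 / 0.7570 = 1.3202.

1.320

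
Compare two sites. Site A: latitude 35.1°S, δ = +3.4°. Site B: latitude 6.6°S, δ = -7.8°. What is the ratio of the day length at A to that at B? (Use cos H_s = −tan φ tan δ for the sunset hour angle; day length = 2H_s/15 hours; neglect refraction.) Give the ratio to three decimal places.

0.964

A: H_s = arccos(−tan -35.1° · tan 3.4°) = 87.61°, so 2H_s/15 = 11.6813 h.
B: H_s = arccos(−tan -6.6° · tan -7.8°) = 90.91°, so 2H_s/15 = 12.1213 h.
Ratio A/B = 11.6813 / 12.1213 = 0.9637.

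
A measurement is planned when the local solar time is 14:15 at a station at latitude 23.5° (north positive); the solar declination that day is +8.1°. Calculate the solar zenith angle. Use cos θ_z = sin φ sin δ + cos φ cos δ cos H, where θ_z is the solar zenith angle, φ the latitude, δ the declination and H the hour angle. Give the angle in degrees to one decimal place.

35.8°

Hour angle H = 15° × (14.25 − 12) = 33.75°.
cos θ_z = sin(23.5°) sin(8.1°) + cos(23.5°) cos(8.1°) cos(33.75°) = 0.0562 + 0.7549 = 0.8111.
θ_z = arccos(0.8111) = 35.80°.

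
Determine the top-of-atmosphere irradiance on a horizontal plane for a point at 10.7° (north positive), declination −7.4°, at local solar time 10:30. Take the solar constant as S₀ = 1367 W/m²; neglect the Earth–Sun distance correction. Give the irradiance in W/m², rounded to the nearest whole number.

1198 W/m²

Hour angle H = 15° × (10.5 − 12) = -22.50°.
cos θ_z = sin(10.7°) sin(-7.4°) + cos(10.7°) cos(-7.4°) cos(-22.50°) = -0.0239 + 0.9003 = 0.8764.
Top-of-atmosphere irradiance = S₀ cos θ_z = 1367 × 0.8764 = 1198.04 W/m².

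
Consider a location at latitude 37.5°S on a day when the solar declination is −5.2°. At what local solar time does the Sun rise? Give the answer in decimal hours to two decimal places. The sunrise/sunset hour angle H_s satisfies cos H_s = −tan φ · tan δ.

The sunset hour angle satisfies cos H_s = −tan φ tan δ = -0.0698, giving H_s = 94.00°.
Sunrise is at 12 − H_s/15 = 12 − 6.267 = 5.733 h local solar time.

5.73 h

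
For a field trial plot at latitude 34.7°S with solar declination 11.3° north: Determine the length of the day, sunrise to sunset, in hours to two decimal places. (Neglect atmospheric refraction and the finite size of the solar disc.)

The sunset hour angle satisfies cos H_s = −tan φ tan δ = 0.1384, giving H_s = 82.04°.
Day length = 2 H_s / 15° h⁻¹ = 164.08° / 15 = 10.939 h.

10.94 hours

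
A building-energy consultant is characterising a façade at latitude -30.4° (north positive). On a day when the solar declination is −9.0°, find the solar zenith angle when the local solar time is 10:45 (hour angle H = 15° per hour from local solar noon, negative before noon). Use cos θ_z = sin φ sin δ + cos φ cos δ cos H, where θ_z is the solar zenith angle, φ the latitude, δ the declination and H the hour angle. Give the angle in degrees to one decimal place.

Hour angle H = 15° × (10.75 − 12) = -18.75°.
With φ = -30.4°, δ = -9.0°, H = -18.75°: sin φ sin δ = 0.0792, cos φ cos δ cos H = 0.8067, so cos θ_z = 0.8859.
θ_z = arccos(0.8859) = 27.64°.

27.6°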